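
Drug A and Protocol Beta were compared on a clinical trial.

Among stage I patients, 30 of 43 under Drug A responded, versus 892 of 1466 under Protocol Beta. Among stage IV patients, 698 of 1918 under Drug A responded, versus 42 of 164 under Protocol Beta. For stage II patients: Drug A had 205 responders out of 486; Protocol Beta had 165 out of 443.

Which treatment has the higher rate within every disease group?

Stage I: Drug A 30/43 = 69.8%, Protocol Beta 892/1466 = 60.8% → Drug A
Stage IV: Drug A 698/1918 = 36.4%, Protocol Beta 42/164 = 25.6% → Drug A
Stage II: Drug A 205/486 = 42.2%, Protocol Beta 165/443 = 37.2% → Drug A
Drug A has the higher rate in all 3 groups.

Drug A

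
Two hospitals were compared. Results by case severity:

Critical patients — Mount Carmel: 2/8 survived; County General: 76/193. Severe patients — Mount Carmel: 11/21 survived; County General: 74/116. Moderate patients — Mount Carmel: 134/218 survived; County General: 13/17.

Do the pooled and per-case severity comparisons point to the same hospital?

Critical: Mount Carmel 2/8 = 25.0%, County General 76/193 = 39.4% → County General
Severe: Mount Carmel 11/21 = 52.4%, County General 74/116 = 63.8% → County General
Moderate: Mount Carmel 134/218 = 61.5%, County General 13/17 = 76.5% → County General
Overall: Mount Carmel 147/247 = 59.5%, County General 163/326 = 50.0% → Mount Carmel
County General wins each case group but Mount Carmel wins overall — the comparison reverses. County General's patients skew toward critical, which has a lower base rate.

No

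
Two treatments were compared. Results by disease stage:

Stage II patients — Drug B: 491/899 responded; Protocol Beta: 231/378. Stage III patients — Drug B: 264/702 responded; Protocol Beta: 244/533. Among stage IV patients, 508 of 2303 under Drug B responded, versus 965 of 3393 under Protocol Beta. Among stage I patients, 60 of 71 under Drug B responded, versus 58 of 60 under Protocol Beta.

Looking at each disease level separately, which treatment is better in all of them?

Protocol Beta

Stage II: Drug B 491/899 = 54.6%, Protocol Beta 231/378 = 61.1% → Protocol Beta
Stage III: Drug B 264/702 = 37.6%, Protocol Beta 244/533 = 45.8% → Protocol Beta
Stage IV: Drug B 508/2303 = 22.1%, Protocol Beta 965/3393 = 28.4% → Protocol Beta
Stage I: Drug B 60/71 = 84.5%, Protocol Beta 58/60 = 96.7% → Protocol Beta
Protocol Beta has the higher rate in all 4 groups.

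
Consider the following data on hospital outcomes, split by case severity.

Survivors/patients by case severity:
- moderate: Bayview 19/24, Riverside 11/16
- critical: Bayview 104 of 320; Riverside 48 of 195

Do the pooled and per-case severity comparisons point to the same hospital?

Yes

Moderate: Bayview 19/24 = 79.2%, Riverside 11/16 = 68.8% → Bayview
Critical: Bayview 104/320 = 32.5%, Riverside 48/195 = 24.6% → Bayview
Overall: Bayview 123/344 = 35.8%, Riverside 59/211 = 28.0% → Bayview
Bayview wins overall and in every case group — no reversal.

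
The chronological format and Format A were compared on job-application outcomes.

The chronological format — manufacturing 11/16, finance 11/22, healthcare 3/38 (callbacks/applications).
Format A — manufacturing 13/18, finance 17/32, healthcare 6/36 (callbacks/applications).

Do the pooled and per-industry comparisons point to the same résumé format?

Manufacturing: the chronological format 11/16 = 68.8%, Format A 13/18 = 72.2% → Format A
Finance: the chronological format 11/22 = 50.0%, Format A 17/32 = 53.1% → Format A
Healthcare: the chronological format 3/38 = 7.9%, Format A 6/36 = 16.7% → Format A
Overall: the chronological format 25/76 = 32.9%, Format A 36/86 = 41.9% → Format A
Format A wins overall and in every industry group — no reversal.

Yes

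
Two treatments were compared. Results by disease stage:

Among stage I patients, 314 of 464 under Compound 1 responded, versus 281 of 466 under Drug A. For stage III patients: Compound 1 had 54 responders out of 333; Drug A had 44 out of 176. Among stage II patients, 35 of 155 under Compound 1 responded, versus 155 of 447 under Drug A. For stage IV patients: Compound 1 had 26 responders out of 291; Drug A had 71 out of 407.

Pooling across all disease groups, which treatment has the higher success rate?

Drug A

Stage I: Compound 1 314/464 = 67.7%, Drug A 281/466 = 60.3% → Compound 1
Stage III: Compound 1 54/333 = 16.2%, Drug A 44/176 = 25.0% → Drug A
Stage II: Compound 1 35/155 = 22.6%, Drug A 155/447 = 34.7% → Drug A
Stage IV: Compound 1 26/291 = 8.9%, Drug A 71/407 = 17.4% → Drug A
Overall: Compound 1 429/1243 = 34.5%, Drug A 551/1496 = 36.8% → Drug A
(Neither sweeps every disease group, but Drug A has the higher pooled rate.)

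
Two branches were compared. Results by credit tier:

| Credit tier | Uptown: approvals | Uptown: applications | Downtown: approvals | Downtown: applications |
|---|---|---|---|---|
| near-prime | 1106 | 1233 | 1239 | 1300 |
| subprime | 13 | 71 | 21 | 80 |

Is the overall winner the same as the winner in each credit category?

Near-prime: Uptown 1106/1233 = 89.7%, Downtown 1239/1300 = 95.3% → Downtown
Subprime: Uptown 13/71 = 18.3%, Downtown 21/80 = 26.2% → Downtown
Overall: Uptown 1119/1304 = 85.8%, Downtown 1260/1380 = 91.3% → Downtown
Downtown wins overall and in every credit group — no reversal.

Yes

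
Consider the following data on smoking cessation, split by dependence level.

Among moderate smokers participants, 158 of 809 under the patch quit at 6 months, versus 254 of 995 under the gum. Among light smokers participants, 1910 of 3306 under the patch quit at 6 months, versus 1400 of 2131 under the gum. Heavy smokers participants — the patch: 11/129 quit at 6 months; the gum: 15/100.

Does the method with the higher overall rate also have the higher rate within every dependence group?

Yes

Moderate smokers: the patch 158/809 = 19.5%, the gum 254/995 = 25.5% → the gum
Light smokers: the patch 1910/3306 = 57.8%, the gum 1400/2131 = 65.7% → the gum
Heavy smokers: the patch 11/129 = 8.5%, the gum 15/100 = 15.0% → the gum
Overall: the patch 2079/4244 = 49.0%, the gum 1669/3226 = 51.7% → the gum
The gum wins overall and in every dependence group — no reversal.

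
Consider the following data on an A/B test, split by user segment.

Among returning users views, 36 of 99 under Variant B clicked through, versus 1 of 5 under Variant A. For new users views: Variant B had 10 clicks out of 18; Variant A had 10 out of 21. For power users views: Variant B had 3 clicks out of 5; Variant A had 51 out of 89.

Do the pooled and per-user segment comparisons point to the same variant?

Returning users: Variant B 36/99 = 36.4%, Variant A 1/5 = 20.0% → Variant B
New users: Variant B 10/18 = 55.6%, Variant A 10/21 = 47.6% → Variant B
Power users: Variant B 3/5 = 60.0%, Variant A 51/89 = 57.3% → Variant B
Overall: Variant B 49/122 = 40.2%, Variant A 62/115 = 53.9% → Variant A
Variant B wins each user group but Variant A wins overall — the comparison reverses. Variant B's views skew toward returning users, which has a lower base rate.

No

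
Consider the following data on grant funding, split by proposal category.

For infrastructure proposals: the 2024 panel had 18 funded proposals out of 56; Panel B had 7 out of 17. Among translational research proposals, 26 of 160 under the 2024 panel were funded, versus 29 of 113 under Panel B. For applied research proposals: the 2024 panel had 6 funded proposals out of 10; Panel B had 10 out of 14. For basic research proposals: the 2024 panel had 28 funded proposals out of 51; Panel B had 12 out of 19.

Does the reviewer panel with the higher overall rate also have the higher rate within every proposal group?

Yes

Infrastructure: the 2024 panel 18/56 = 32.1%, Panel B 7/17 = 41.2% → Panel B
Translational research: the 2024 panel 26/160 = 16.2%, Panel B 29/113 = 25.7% → Panel B
Applied research: the 2024 panel 6/10 = 60.0%, Panel B 10/14 = 71.4% → Panel B
Basic research: the 2024 panel 28/51 = 54.9%, Panel B 12/19 = 63.2% → Panel B
Overall: the 2024 panel 78/277 = 28.2%, Panel B 58/163 = 35.6% → Panel B
Panel B wins overall and in every proposal group — no reversal.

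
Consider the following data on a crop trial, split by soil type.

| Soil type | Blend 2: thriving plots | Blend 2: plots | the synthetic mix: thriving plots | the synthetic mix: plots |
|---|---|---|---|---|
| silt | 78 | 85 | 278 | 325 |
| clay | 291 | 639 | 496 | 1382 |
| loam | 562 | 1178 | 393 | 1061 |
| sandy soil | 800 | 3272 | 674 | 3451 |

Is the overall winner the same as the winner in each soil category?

Silt: Blend 2 78/85 = 91.8%, the synthetic mix 278/325 = 85.5% → Blend 2
Clay: Blend 2 291/639 = 45.5%, the synthetic mix 496/1382 = 35.9% → Blend 2
Loam: Blend 2 562/1178 = 47.7%, the synthetic mix 393/1061 = 37.0% → Blend 2
Sandy soil: Blend 2 800/3272 = 24.4%, the synthetic mix 674/3451 = 19.5% → Blend 2
Overall: Blend 2 1731/5174 = 33.5%, the synthetic mix 1841/6219 = 29.6% → Blend 2
Blend 2 wins overall and in every soil group — no reversal.

Yes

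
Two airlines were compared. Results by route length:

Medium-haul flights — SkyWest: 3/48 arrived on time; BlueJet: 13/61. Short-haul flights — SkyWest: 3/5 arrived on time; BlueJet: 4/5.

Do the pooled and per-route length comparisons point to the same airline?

Medium-haul: SkyWest 3/48 = 6.2%, BlueJet 13/61 = 21.3% → BlueJet
Short-haul: SkyWest 3/5 = 60.0%, BlueJet 4/5 = 80.0% → BlueJet
Overall: SkyWest 6/53 = 11.3%, BlueJet 17/66 = 25.8% → BlueJet
BlueJet wins overall and in every route group — no reversal.

Yes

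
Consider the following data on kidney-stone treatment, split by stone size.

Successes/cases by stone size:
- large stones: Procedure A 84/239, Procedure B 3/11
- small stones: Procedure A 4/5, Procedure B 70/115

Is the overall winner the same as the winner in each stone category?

Large stones: Procedure A 84/239 = 35.1%, Procedure B 3/11 = 27.3% → Procedure A
Small stones: Procedure A 4/5 = 80.0%, Procedure B 70/115 = 60.9% → Procedure A
Overall: Procedure A 88/244 = 36.1%, Procedure B 73/126 = 57.9% → Procedure B
Procedure A wins each stone group but Procedure B wins overall — the comparison reverses. Procedure A's cases skew toward large stones, which has a lower base rate.

No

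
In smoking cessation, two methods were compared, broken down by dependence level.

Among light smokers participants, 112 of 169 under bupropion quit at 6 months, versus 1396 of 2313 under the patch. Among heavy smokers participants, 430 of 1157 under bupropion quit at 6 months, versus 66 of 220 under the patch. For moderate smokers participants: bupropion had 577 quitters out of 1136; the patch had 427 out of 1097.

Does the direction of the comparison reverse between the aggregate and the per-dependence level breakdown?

Light smokers: bupropion 112/169 = 66.3%, the patch 1396/2313 = 60.4% → bupropion
Heavy smokers: bupropion 430/1157 = 37.2%, the patch 66/220 = 30.0% → bupropion
Moderate smokers: bupropion 577/1136 = 50.8%, the patch 427/1097 = 38.9% → bupropion
Overall: bupropion 1119/2462 = 45.5%, the patch 1889/3630 = 52.0% → the patch
Bupropion wins each dependence group but the patch wins overall — the comparison reverses. Bupropion's participants skew toward heavy smokers, which has a lower base rate.

Yes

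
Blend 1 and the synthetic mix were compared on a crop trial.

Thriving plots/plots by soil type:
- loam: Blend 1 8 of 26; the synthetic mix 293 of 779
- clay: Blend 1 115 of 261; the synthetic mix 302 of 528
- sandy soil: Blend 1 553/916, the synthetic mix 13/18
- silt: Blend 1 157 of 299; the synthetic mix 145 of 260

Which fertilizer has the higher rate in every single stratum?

the synthetic mix

Loam: Blend 1 8/26 = 30.8%, the synthetic mix 293/779 = 37.6% → the synthetic mix
Clay: Blend 1 115/261 = 44.1%, the synthetic mix 302/528 = 57.2% → the synthetic mix
Sandy soil: Blend 1 553/916 = 60.4%, the synthetic mix 13/18 = 72.2% → the synthetic mix
Silt: Blend 1 157/299 = 52.5%, the synthetic mix 145/260 = 55.8% → the synthetic mix
The synthetic mix has the higher rate in all 4 groups.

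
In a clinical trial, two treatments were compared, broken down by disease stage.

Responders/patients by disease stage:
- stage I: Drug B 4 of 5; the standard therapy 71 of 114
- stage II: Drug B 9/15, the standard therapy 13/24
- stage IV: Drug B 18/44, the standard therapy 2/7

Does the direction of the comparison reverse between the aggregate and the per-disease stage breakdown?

Yes

Stage I: Drug B 4/5 = 80.0%, the standard therapy 71/114 = 62.3% → Drug B
Stage II: Drug B 9/15 = 60.0%, the standard therapy 13/24 = 54.2% → Drug B
Stage IV: Drug B 18/44 = 40.9%, the standard therapy 2/7 = 28.6% → Drug B
Overall: Drug B 31/64 = 48.4%, the standard therapy 86/145 = 59.3% → the standard therapy
Drug B wins each disease group but the standard therapy wins overall — the comparison reverses. Drug B's patients skew toward stage IV, which has a lower base rate.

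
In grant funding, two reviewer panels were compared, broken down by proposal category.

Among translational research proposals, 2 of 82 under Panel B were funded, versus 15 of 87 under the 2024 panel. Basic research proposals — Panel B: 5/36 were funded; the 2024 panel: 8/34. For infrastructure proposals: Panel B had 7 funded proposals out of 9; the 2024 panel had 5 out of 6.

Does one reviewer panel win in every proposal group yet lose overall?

No

Translational research: Panel B 2/82 = 2.4%, the 2024 panel 15/87 = 17.2% → the 2024 panel
Basic research: Panel B 5/36 = 13.9%, the 2024 panel 8/34 = 23.5% → the 2024 panel
Infrastructure: Panel B 7/9 = 77.8%, the 2024 panel 5/6 = 83.3% → the 2024 panel
Overall: Panel B 14/127 = 11.0%, the 2024 panel 28/127 = 22.0% → the 2024 panel
The 2024 panel wins overall and in every proposal group — no reversal.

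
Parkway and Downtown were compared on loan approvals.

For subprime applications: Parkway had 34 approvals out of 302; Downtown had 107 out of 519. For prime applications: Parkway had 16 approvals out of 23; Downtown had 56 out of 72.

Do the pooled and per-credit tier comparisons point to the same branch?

Yes

Subprime: Parkway 34/302 = 11.3%, Downtown 107/519 = 20.6% → Downtown
Prime: Parkway 16/23 = 69.6%, Downtown 56/72 = 77.8% → Downtown
Overall: Parkway 50/325 = 15.4%, Downtown 163/591 = 27.6% → Downtown
Downtown wins overall and in every credit group — no reversal.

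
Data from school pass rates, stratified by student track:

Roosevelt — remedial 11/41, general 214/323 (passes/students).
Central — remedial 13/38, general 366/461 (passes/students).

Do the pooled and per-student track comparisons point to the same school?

Remedial: Roosevelt 11/41 = 26.8%, Central 13/38 = 34.2% → Central
General: Roosevelt 214/323 = 66.3%, Central 366/461 = 79.4% → Central
Overall: Roosevelt 225/364 = 61.8%, Central 379/499 = 76.0% → Central
Central wins overall and in every student group — no reversal.

Yes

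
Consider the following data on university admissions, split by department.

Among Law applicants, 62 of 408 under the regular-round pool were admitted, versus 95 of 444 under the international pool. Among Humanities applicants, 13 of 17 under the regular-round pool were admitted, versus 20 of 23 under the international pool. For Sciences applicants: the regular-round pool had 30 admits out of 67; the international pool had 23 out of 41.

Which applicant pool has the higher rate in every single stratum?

the international pool

Law: the regular-round pool 62/408 = 15.2%, the international pool 95/444 = 21.4% → the international pool
Humanities: the regular-round pool 13/17 = 76.5%, the international pool 20/23 = 87.0% → the international pool
Sciences: the regular-round pool 30/67 = 44.8%, the international pool 23/41 = 56.1% → the international pool
The international pool has the higher rate in all 3 groups.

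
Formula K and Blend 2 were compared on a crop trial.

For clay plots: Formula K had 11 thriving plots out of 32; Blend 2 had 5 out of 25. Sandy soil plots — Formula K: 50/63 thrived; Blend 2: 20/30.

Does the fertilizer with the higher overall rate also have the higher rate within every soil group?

Yes

Clay: Formula K 11/32 = 34.4%, Blend 2 5/25 = 20.0% → Formula K
Sandy soil: Formula K 50/63 = 79.4%, Blend 2 20/30 = 66.7% → Formula K
Overall: Formula K 61/95 = 64.2%, Blend 2 25/55 = 45.5% → Formula K
Formula K wins overall and in every soil group — no reversal.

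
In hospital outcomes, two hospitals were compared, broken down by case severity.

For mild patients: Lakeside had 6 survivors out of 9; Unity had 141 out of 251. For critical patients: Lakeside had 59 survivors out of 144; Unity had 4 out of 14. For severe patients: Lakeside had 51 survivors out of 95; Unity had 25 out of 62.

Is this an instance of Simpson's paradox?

Yes

Mild: Lakeside 6/9 = 66.7%, Unity 141/251 = 56.2% → Lakeside
Critical: Lakeside 59/144 = 41.0%, Unity 4/14 = 28.6% → Lakeside
Severe: Lakeside 51/95 = 53.7%, Unity 25/62 = 40.3% → Lakeside
Overall: Lakeside 116/248 = 46.8%, Unity 170/327 = 52.0% → Unity
Lakeside wins each case group but Unity wins overall — the comparison reverses. Lakeside's patients skew toward critical, which has a lower base rate.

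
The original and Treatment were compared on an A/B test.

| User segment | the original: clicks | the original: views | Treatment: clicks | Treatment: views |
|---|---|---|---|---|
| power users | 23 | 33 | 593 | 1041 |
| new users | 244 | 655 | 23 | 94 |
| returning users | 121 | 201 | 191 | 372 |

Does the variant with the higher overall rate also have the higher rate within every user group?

Power users: the original 23/33 = 69.7%, Treatment 593/1041 = 57.0% → the original
New users: the original 244/655 = 37.3%, Treatment 23/94 = 24.5% → the original
Returning users: the original 121/201 = 60.2%, Treatment 191/372 = 51.3% → the original
Overall: the original 388/889 = 43.6%, Treatment 807/1507 = 53.6% → Treatment
The original wins each user group but Treatment wins overall — the comparison reverses. The original's views skew toward new users, which has a lower base rate.

No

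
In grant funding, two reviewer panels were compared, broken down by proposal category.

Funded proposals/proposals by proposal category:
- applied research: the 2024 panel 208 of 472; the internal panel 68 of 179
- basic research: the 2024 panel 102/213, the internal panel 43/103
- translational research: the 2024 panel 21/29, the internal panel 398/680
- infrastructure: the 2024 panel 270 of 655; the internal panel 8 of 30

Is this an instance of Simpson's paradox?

Yes

Applied research: the 2024 panel 208/472 = 44.1%, the internal panel 68/179 = 38.0% → the 2024 panel
Basic research: the 2024 panel 102/213 = 47.9%, the internal panel 43/103 = 41.7% → the 2024 panel
Translational research: the 2024 panel 21/29 = 72.4%, the internal panel 398/680 = 58.5% → the 2024 panel
Infrastructure: the 2024 panel 270/655 = 41.2%, the internal panel 8/30 = 26.7% → the 2024 panel
Overall: the 2024 panel 601/1369 = 43.9%, the internal panel 517/992 = 52.1% → the internal panel
The 2024 panel wins each proposal group but the internal panel wins overall — the comparison reverses. The 2024 panel's proposals skew toward infrastructure, which has a lower base rate.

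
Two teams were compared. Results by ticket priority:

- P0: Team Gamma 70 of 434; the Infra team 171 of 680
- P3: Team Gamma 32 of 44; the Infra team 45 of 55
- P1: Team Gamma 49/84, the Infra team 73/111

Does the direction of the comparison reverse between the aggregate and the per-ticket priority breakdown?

No

P0: Team Gamma 70/434 = 16.1%, the Infra team 171/680 = 25.1% → the Infra team
P3: Team Gamma 32/44 = 72.7%, the Infra team 45/55 = 81.8% → the Infra team
P1: Team Gamma 49/84 = 58.3%, the Infra team 73/111 = 65.8% → the Infra team
Overall: Team Gamma 151/562 = 26.9%, the Infra team 289/846 = 34.2% → the Infra team
The Infra team wins overall and in every ticket group — no reversal.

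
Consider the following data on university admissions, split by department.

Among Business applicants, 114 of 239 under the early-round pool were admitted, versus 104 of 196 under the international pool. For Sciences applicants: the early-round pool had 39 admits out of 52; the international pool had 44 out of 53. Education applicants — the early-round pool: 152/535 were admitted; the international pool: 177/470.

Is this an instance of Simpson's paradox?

No

Business: the early-round pool 114/239 = 47.7%, the international pool 104/196 = 53.1% → the international pool
Sciences: the early-round pool 39/52 = 75.0%, the international pool 44/53 = 83.0% → the international pool
Education: the early-round pool 152/535 = 28.4%, the international pool 177/470 = 37.7% → the international pool
Overall: the early-round pool 305/826 = 36.9%, the international pool 325/719 = 45.2% → the international pool
The international pool wins overall and in every department group — no reversal.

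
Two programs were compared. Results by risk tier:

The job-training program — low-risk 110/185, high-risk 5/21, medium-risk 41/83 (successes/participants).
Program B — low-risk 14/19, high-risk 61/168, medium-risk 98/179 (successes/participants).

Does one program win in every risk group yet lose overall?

Yes

Low-risk: the job-training program 110/185 = 59.5%, Program B 14/19 = 73.7% → Program B
High-risk: the job-training program 5/21 = 23.8%, Program B 61/168 = 36.3% → Program B
Medium-risk: the job-training program 41/83 = 49.4%, Program B 98/179 = 54.7% → Program B
Overall: the job-training program 156/289 = 54.0%, Program B 173/366 = 47.3% → the job-training program
Program B wins each risk group but the job-training program wins overall — the comparison reverses. Program B's participants skew toward high-risk, which has a lower base rate.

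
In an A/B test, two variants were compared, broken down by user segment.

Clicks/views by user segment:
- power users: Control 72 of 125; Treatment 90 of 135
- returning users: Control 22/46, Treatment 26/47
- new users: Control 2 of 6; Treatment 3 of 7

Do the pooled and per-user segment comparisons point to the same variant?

Yes

Power users: Control 72/125 = 57.6%, Treatment 90/135 = 66.7% → Treatment
Returning users: Control 22/46 = 47.8%, Treatment 26/47 = 55.3% → Treatment
New users: Control 2/6 = 33.3%, Treatment 3/7 = 42.9% → Treatment
Overall: Control 96/177 = 54.2%, Treatment 119/189 = 63.0% → Treatment
Treatment wins overall and in every user group — no reversal.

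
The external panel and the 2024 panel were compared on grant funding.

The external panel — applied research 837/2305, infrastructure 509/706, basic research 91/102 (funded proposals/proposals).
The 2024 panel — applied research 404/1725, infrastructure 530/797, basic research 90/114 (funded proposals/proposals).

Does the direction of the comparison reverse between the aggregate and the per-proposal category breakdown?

No

Applied research: the external panel 837/2305 = 36.3%, the 2024 panel 404/1725 = 23.4% → the external panel
Infrastructure: the external panel 509/706 = 72.1%, the 2024 panel 530/797 = 66.5% → the external panel
Basic research: the external panel 91/102 = 89.2%, the 2024 panel 90/114 = 78.9% → the external panel
Overall: the external panel 1437/3113 = 46.2%, the 2024 panel 1024/2636 = 38.8% → the external panel
The external panel wins overall and in every proposal group — no reversal.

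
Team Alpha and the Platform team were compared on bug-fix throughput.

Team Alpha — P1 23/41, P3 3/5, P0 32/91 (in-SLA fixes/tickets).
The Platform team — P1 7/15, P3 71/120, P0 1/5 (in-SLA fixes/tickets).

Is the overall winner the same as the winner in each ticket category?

P1: Team Alpha 23/41 = 56.1%, the Platform team 7/15 = 46.7% → Team Alpha
P3: Team Alpha 3/5 = 60.0%, the Platform team 71/120 = 59.2% → Team Alpha
P0: Team Alpha 32/91 = 35.2%, the Platform team 1/5 = 20.0% → Team Alpha
Overall: Team Alpha 58/137 = 42.3%, the Platform team 79/140 = 56.4% → the Platform team
Team Alpha wins each ticket group but the Platform team wins overall — the comparison reverses. Team Alpha's tickets skew toward P0, which has a lower base rate.

No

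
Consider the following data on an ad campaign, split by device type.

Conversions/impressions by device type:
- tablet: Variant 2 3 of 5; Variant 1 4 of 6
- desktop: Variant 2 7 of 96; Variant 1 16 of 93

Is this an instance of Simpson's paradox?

No

Tablet: Variant 2 3/5 = 60.0%, Variant 1 4/6 = 66.7% → Variant 1
Desktop: Variant 2 7/96 = 7.3%, Variant 1 16/93 = 17.2% → Variant 1
Overall: Variant 2 10/101 = 9.9%, Variant 1 20/99 = 20.2% → Variant 1
Variant 1 wins overall and in every device group — no reversal.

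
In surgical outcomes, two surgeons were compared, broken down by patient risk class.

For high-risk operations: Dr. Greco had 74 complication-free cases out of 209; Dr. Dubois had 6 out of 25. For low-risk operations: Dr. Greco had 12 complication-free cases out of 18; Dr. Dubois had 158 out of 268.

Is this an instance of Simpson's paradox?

Yes

High-risk: Dr. Greco 74/209 = 35.4%, Dr. Dubois 6/25 = 24.0% → Dr. Greco
Low-risk: Dr. Greco 12/18 = 66.7%, Dr. Dubois 158/268 = 59.0% → Dr. Greco
Overall: Dr. Greco 86/227 = 37.9%, Dr. Dubois 164/293 = 56.0% → Dr. Dubois
Dr. Greco wins each patient risk group but Dr. Dubois wins overall — the comparison reverses. Dr. Greco's operations skew toward high-risk, which has a lower base rate.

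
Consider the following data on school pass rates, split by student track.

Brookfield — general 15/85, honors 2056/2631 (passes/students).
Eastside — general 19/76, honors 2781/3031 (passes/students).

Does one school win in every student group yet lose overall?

General: Brookfield 15/85 = 17.6%, Eastside 19/76 = 25.0% → Eastside
Honors: Brookfield 2056/2631 = 78.1%, Eastside 2781/3031 = 91.8% → Eastside
Overall: Brookfield 2071/2716 = 76.3%, Eastside 2800/3107 = 90.1% → Eastside
Eastside wins overall and in every student group — no reversal.

No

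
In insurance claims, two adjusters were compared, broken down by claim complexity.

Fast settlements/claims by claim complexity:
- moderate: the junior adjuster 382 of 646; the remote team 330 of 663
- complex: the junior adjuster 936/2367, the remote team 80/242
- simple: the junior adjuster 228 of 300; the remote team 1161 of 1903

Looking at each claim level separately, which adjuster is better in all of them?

the junior adjuster

Moderate: the junior adjuster 382/646 = 59.1%, the remote team 330/663 = 49.8% → the junior adjuster
Complex: the junior adjuster 936/2367 = 39.5%, the remote team 80/242 = 33.1% → the junior adjuster
Simple: the junior adjuster 228/300 = 76.0%, the remote team 1161/1903 = 61.0% → the junior adjuster
The junior adjuster has the higher rate in all 3 groups.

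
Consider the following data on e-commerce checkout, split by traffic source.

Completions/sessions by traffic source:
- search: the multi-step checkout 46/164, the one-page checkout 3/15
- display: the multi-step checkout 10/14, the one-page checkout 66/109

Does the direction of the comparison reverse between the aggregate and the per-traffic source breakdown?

Search: the multi-step checkout 46/164 = 28.0%, the one-page checkout 3/15 = 20.0% → the multi-step checkout
Display: the multi-step checkout 10/14 = 71.4%, the one-page checkout 66/109 = 60.6% → the multi-step checkout
Overall: the multi-step checkout 56/178 = 31.5%, the one-page checkout 69/124 = 55.6% → the one-page checkout
The multi-step checkout wins each traffic group but the one-page checkout wins overall — the comparison reverses. The multi-step checkout's sessions skew toward search, which has a lower base rate.

Yes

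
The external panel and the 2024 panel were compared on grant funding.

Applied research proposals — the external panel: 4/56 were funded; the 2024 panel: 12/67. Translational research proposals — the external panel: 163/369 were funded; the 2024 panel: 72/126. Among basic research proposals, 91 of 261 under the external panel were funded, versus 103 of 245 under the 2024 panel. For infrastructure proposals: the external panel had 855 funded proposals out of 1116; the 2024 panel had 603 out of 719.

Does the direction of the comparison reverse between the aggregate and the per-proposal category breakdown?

Applied research: the external panel 4/56 = 7.1%, the 2024 panel 12/67 = 17.9% → the 2024 panel
Translational research: the external panel 163/369 = 44.2%, the 2024 panel 72/126 = 57.1% → the 2024 panel
Basic research: the external panel 91/261 = 34.9%, the 2024 panel 103/245 = 42.0% → the 2024 panel
Infrastructure: the external panel 855/1116 = 76.6%, the 2024 panel 603/719 = 83.9% → the 2024 panel
Overall: the external panel 1113/1802 = 61.8%, the 2024 panel 790/1157 = 68.3% → the 2024 panel
The 2024 panel wins overall and in every proposal group — no reversal.

No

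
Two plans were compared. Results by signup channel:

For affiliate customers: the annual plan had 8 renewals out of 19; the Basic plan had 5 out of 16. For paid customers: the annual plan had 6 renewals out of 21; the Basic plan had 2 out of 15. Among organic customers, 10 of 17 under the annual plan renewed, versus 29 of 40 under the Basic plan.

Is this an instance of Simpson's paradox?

No

Affiliate: the annual plan 8/19 = 42.1%, the Basic plan 5/16 = 31.2% → the annual plan
Paid: the annual plan 6/21 = 28.6%, the Basic plan 2/15 = 13.3% → the annual plan
Organic: the annual plan 10/17 = 58.8%, the Basic plan 29/40 = 72.5% → the Basic plan
Overall: the annual plan 24/57 = 42.1%, the Basic plan 36/71 = 50.7% → the Basic plan
Neither sweeps: the annual plan wins 2 of 3 groups, the Basic plan wins 1. The Basic plan wins overall but not every group — no Simpson reversal.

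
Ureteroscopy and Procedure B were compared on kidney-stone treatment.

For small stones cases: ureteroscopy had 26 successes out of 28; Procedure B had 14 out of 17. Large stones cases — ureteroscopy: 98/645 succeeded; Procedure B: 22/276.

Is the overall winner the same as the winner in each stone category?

Yes

Small stones: ureteroscopy 26/28 = 92.9%, Procedure B 14/17 = 82.4% → ureteroscopy
Large stones: ureteroscopy 98/645 = 15.2%, Procedure B 22/276 = 8.0% → ureteroscopy
Overall: ureteroscopy 124/673 = 18.4%, Procedure B 36/293 = 12.3% → ureteroscopy
Ureteroscopy wins overall and in every stone group — no reversal.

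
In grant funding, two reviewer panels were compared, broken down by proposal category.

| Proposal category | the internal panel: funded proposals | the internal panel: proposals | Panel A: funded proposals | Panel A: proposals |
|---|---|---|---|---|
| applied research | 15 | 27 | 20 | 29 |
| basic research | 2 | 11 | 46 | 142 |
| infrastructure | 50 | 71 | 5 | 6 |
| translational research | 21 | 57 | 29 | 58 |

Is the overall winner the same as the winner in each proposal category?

Applied research: the internal panel 15/27 = 55.6%, Panel A 20/29 = 69.0% → Panel A
Basic research: the internal panel 2/11 = 18.2%, Panel A 46/142 = 32.4% → Panel A
Infrastructure: the internal panel 50/71 = 70.4%, Panel A 5/6 = 83.3% → Panel A
Translational research: the internal panel 21/57 = 36.8%, Panel A 29/58 = 50.0% → Panel A
Overall: the internal panel 88/166 = 53.0%, Panel A 100/235 = 42.6% → the internal panel
Panel A wins each proposal group but the internal panel wins overall — the comparison reverses. Panel A's proposals skew toward basic research, which has a lower base rate.

No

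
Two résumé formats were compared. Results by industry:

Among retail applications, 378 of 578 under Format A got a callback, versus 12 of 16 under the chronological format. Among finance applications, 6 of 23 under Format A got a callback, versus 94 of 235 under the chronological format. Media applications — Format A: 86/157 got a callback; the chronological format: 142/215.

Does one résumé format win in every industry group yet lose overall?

Yes

Retail: Format A 378/578 = 65.4%, the chronological format 12/16 = 75.0% → the chronological format
Finance: Format A 6/23 = 26.1%, the chronological format 94/235 = 40.0% → the chronological format
Media: Format A 86/157 = 54.8%, the chronological format 142/215 = 66.0% → the chronological format
Overall: Format A 470/758 = 62.0%, the chronological format 248/466 = 53.2% → Format A
The chronological format wins each industry group but Format A wins overall — the comparison reverses. The chronological format's applications skew toward finance, which has a lower base rate.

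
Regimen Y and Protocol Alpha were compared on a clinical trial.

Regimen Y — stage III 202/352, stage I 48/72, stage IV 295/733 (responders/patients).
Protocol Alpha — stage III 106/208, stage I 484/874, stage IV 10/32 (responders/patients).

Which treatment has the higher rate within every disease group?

Stage III: Regimen Y 202/352 = 57.4%, Protocol Alpha 106/208 = 51.0% → Regimen Y
Stage I: Regimen Y 48/72 = 66.7%, Protocol Alpha 484/874 = 55.4% → Regimen Y
Stage IV: Regimen Y 295/733 = 40.2%, Protocol Alpha 10/32 = 31.2% → Regimen Y
Regimen Y has the higher rate in all 3 groups.

Regimen Y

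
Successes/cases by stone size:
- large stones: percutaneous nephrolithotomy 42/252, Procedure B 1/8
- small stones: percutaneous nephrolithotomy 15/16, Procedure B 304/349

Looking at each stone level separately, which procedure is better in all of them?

percutaneous nephrolithotomy

Large stones: percutaneous nephrolithotomy 42/252 = 16.7%, Procedure B 1/8 = 12.5% → percutaneous nephrolithotomy
Small stones: percutaneous nephrolithotomy 15/16 = 93.8%, Procedure B 304/349 = 87.1% → percutaneous nephrolithotomy
Percutaneous nephrolithotomy has the higher rate in both groups.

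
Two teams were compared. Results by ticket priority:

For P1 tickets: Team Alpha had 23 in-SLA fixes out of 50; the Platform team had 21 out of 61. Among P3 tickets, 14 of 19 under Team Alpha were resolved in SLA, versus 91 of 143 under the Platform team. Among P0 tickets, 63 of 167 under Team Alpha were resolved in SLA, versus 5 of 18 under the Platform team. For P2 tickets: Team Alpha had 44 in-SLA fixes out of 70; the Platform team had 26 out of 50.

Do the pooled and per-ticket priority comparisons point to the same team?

P1: Team Alpha 23/50 = 46.0%, the Platform team 21/61 = 34.4% → Team Alpha
P3: Team Alpha 14/19 = 73.7%, the Platform team 91/143 = 63.6% → Team Alpha
P0: Team Alpha 63/167 = 37.7%, the Platform team 5/18 = 27.8% → Team Alpha
P2: Team Alpha 44/70 = 62.9%, the Platform team 26/50 = 52.0% → Team Alpha
Overall: Team Alpha 144/306 = 47.1%, the Platform team 143/272 = 52.6% → the Platform team
Team Alpha wins each ticket group but the Platform team wins overall — the comparison reverses. Team Alpha's tickets skew toward P0, which has a lower base rate.

No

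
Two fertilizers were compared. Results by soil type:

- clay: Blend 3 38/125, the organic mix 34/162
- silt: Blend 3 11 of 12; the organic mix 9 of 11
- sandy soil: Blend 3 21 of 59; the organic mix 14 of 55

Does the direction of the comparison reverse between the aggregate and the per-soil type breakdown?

No

Clay: Blend 3 38/125 = 30.4%, the organic mix 34/162 = 21.0% → Blend 3
Silt: Blend 3 11/12 = 91.7%, the organic mix 9/11 = 81.8% → Blend 3
Sandy soil: Blend 3 21/59 = 35.6%, the organic mix 14/55 = 25.5% → Blend 3
Overall: Blend 3 70/196 = 35.7%, the organic mix 57/228 = 25.0% → Blend 3
Blend 3 wins overall and in every soil group — no reversal.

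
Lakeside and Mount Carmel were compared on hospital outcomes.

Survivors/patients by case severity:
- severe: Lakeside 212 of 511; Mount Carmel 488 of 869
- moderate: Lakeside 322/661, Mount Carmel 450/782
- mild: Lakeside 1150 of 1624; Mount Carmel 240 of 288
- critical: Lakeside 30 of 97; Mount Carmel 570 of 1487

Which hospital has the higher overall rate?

Severe: Lakeside 212/511 = 41.5%, Mount Carmel 488/869 = 56.2% → Mount Carmel
Moderate: Lakeside 322/661 = 48.7%, Mount Carmel 450/782 = 57.5% → Mount Carmel
Mild: Lakeside 1150/1624 = 70.8%, Mount Carmel 240/288 = 83.3% → Mount Carmel
Critical: Lakeside 30/97 = 30.9%, Mount Carmel 570/1487 = 38.3% → Mount Carmel
Overall: Lakeside 1714/2893 = 59.2%, Mount Carmel 1748/3426 = 51.0% → Lakeside
(Mount Carmel wins every case group but Lakeside wins overall — Mount Carmel's patients skew toward the low-rate critical group.)

Lakeside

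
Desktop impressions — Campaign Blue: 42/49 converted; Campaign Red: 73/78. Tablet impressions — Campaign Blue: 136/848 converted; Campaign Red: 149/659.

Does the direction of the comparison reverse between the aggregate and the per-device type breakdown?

Desktop: Campaign Blue 42/49 = 85.7%, Campaign Red 73/78 = 93.6% → Campaign Red
Tablet: Campaign Blue 136/848 = 16.0%, Campaign Red 149/659 = 22.6% → Campaign Red
Overall: Campaign Blue 178/897 = 19.8%, Campaign Red 222/737 = 30.1% → Campaign Red
Campaign Red wins overall and in every device group — no reversal.

No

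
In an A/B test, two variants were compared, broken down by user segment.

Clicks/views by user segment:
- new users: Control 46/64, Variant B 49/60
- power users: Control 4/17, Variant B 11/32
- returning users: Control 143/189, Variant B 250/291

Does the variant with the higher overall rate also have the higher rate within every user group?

Yes

New users: Control 46/64 = 71.9%, Variant B 49/60 = 81.7% → Variant B
Power users: Control 4/17 = 23.5%, Variant B 11/32 = 34.4% → Variant B
Returning users: Control 143/189 = 75.7%, Variant B 250/291 = 85.9% → Variant B
Overall: Control 193/270 = 71.5%, Variant B 310/383 = 80.9% → Variant B
Variant B wins overall and in every user group — no reversal.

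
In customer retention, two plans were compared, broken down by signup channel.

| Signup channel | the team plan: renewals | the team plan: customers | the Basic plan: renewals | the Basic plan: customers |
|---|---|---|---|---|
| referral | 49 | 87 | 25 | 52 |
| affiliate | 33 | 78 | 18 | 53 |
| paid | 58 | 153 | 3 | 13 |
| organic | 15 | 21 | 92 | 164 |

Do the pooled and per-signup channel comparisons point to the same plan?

No

Referral: the team plan 49/87 = 56.3%, the Basic plan 25/52 = 48.1% → the team plan
Affiliate: the team plan 33/78 = 42.3%, the Basic plan 18/53 = 34.0% → the team plan
Paid: the team plan 58/153 = 37.9%, the Basic plan 3/13 = 23.1% → the team plan
Organic: the team plan 15/21 = 71.4%, the Basic plan 92/164 = 56.1% → the team plan
Overall: the team plan 155/339 = 45.7%, the Basic plan 138/282 = 48.9% → the Basic plan
The team plan wins each signup group but the Basic plan wins overall — the comparison reverses. The team plan's customers skew toward paid, which has a lower base rate.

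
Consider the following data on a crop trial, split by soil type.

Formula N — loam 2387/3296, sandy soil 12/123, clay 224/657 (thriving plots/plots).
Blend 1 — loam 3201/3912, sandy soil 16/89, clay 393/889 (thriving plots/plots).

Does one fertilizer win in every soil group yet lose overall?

Loam: Formula N 2387/3296 = 72.4%, Blend 1 3201/3912 = 81.8% → Blend 1
Sandy soil: Formula N 12/123 = 9.8%, Blend 1 16/89 = 18.0% → Blend 1
Clay: Formula N 224/657 = 34.1%, Blend 1 393/889 = 44.2% → Blend 1
Overall: Formula N 2623/4076 = 64.4%, Blend 1 3610/4890 = 73.8% → Blend 1
Blend 1 wins overall and in every soil group — no reversal.

No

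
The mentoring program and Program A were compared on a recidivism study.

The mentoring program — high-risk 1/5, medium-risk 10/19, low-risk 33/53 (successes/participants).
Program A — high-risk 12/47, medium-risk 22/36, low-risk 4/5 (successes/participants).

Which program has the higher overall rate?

High-risk: the mentoring program 1/5 = 20.0%, Program A 12/47 = 25.5% → Program A
Medium-risk: the mentoring program 10/19 = 52.6%, Program A 22/36 = 61.1% → Program A
Low-risk: the mentoring program 33/53 = 62.3%, Program A 4/5 = 80.0% → Program A
Overall: the mentoring program 44/77 = 57.1%, Program A 38/88 = 43.2% → the mentoring program
(Program A wins every risk group but the mentoring program wins overall — Program A's participants skew toward the low-rate high-risk group.)

the mentoring program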